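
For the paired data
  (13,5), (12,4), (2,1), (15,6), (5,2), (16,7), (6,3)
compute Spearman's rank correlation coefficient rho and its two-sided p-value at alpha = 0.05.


Step 1: Rank x and y separately (midranks; no ties here).
rank(x): 13->5, 12->4, 2->1, 15->6, 5->2, 16->7, 6->3
rank(y): 5->5, 4->4, 1->1, 6->6, 2->2, 7->7, 3->3
Step 2: d_i = R_x(i) - R_y(i); compute d_i^2.
  (5-5)^2=0, (4-4)^2=0, (1-1)^2=0, (6-6)^2=0, (2-2)^2=0, (7-7)^2=0, (3-3)^2=0
sum(d^2) = 0.
Step 3: rho = 1 - 6*0 / (7*(7^2 - 1)) = 1 - 0/336 = 1.000000.
Step 5: Two-sided p-value from the t-distribution with 5 df = 0.000000.
Step 6: alpha = 0.05. reject H0.

rho = 1.0000, p = 0.000000, reject H0 at alpha = 0.05.


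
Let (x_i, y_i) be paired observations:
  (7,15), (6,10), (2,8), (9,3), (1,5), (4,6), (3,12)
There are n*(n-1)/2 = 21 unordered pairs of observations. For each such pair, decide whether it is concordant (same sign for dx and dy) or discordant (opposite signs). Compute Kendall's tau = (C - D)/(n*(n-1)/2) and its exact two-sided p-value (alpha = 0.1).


Step 1: Enumerate the 21 unordered pairs (i,j) with i<j and classify each by sign(x_j-x_i) * sign(y_j-y_i).
  (1,2):dx=-1,dy=-5->C; (1,3):dx=-5,dy=-7->C; (1,4):dx=+2,dy=-12->D; (1,5):dx=-6,dy=-10->C
  (1,6):dx=-3,dy=-9->C; (1,7):dx=-4,dy=-3->C; (2,3):dx=-4,dy=-2->C; (2,4):dx=+3,dy=-7->D
  (2,5):dx=-5,dy=-5->C; (2,6):dx=-2,dy=-4->C; (2,7):dx=-3,dy=+2->D; (3,4):dx=+7,dy=-5->D
  (3,5):dx=-1,dy=-3->C; (3,6):dx=+2,dy=-2->D; (3,7):dx=+1,dy=+4->C; (4,5):dx=-8,dy=+2->D
  (4,6):dx=-5,dy=+3->D; (4,7):dx=-6,dy=+9->D; (5,6):dx=+3,dy=+1->C; (5,7):dx=+2,dy=+7->C
  (6,7):dx=-1,dy=+6->D
Step 2: C = 12, D = 9, total pairs = 21.
Step 3: tau = (C - D)/(n(n-1)/2) = (12 - 9)/21 = 0.142857.
Step 4: Exact two-sided p-value (enumerate n! = 5040 permutations of y under H0): p = 0.772619.
Step 5: alpha = 0.1. fail to reject H0.

tau_b = 0.1429 (C=12, D=9), p = 0.772619, fail to reject H0.


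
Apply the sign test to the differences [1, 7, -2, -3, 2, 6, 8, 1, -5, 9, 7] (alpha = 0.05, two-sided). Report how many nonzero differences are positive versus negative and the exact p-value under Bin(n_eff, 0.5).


Step 1: Discard zero differences. Original n = 11; n_eff = number of nonzero differences = 11.
Nonzero differences (with sign): +1, +7, -2, -3, +2, +6, +8, +1, -5, +9, +7
Step 2: Count signs: positive = 8, negative = 3.
Step 3: Under H0: P(positive) = 0.5, so the number of positives S ~ Bin(11, 0.5).
Step 4: Two-sided exact p-value = sum of Bin(11,0.5) probabilities at or below the observed probability = 0.226562.
Step 5: alpha = 0.05. fail to reject H0.

n_eff = 11, pos = 8, neg = 3, p = 0.226562, fail to reject H0.


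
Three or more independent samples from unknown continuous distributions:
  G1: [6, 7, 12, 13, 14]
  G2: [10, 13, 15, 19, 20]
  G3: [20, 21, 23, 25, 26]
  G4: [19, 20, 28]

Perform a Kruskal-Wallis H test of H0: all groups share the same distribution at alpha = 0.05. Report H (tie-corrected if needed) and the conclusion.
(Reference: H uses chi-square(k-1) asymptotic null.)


Step 1: Combine all N = 18 observations and assign midranks.
sorted (value, group, rank): (6,G1,1), (7,G1,2), (10,G2,3), (12,G1,4), (13,G1,5.5), (13,G2,5.5), (14,G1,7), (15,G2,8), (19,G2,9.5), (19,G4,9.5), (20,G2,12), (20,G3,12), (20,G4,12), (21,G3,14), (23,G3,15), (25,G3,16), (26,G3,17), (28,G4,18)
Step 2: Sum ranks within each group.
R_1 = 19.5 (n_1 = 5)
R_2 = 38 (n_2 = 5)
R_3 = 74 (n_3 = 5)
R_4 = 39.5 (n_4 = 3)
Step 3: H = 12/(N(N+1)) * sum(R_i^2/n_i) - 3(N+1)
     = 12/(18*19) * (19.5^2/5 + 38^2/5 + 74^2/5 + 39.5^2/3) - 3*19
     = 0.035088 * 1980.13 - 57
     = 12.478363.
Step 4: Ties present; correction factor C = 1 - 36/(18^3 - 18) = 0.993808. Corrected H = 12.478363 / 0.993808 = 12.556109.
Step 5: Under H0, H ~ chi^2(3); p-value = 0.005702.
Step 6: alpha = 0.05. reject H0.

H = 12.5561, df = 3, p = 0.005702, reject H0.


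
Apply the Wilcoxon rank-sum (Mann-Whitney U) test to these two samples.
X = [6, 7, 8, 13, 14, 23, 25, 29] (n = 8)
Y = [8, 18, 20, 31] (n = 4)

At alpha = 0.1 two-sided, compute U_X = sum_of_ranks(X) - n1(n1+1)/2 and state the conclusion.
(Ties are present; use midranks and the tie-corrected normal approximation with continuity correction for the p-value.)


Step 1: Combine and sort all 12 observations; assign midranks.
sorted (value, group): (6,X), (7,X), (8,X), (8,Y), (13,X), (14,X), (18,Y), (20,Y), (23,X), (25,X), (29,X), (31,Y)
ranks: 6->1, 7->2, 8->3.5, 8->3.5, 13->5, 14->6, 18->7, 20->8, 23->9, 25->10, 29->11, 31->12
Step 2: Rank sum for X: R1 = 1 + 2 + 3.5 + 5 + 6 + 9 + 10 + 11 = 47.5.
Step 3: U_X = R1 - n1(n1+1)/2 = 47.5 - 8*9/2 = 47.5 - 36 = 11.5.
       U_Y = n1*n2 - U_X = 32 - 11.5 = 20.5.
Step 4: Ties are present, so use the tie-corrected normal approximation (with continuity correction) for the p-value.
Step 5: p-value = 0.496152; compare to alpha = 0.1. fail to reject H0.

U_X = 11.5, p = 0.496152, fail to reject H0 at alpha = 0.1.


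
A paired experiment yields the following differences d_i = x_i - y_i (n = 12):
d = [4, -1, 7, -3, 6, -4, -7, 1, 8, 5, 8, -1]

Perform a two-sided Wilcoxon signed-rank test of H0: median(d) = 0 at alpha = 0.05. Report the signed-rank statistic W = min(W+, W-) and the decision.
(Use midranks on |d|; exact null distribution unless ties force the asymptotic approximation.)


Step 1: Drop any zero differences (none here) and take |d_i|.
|d| = [4, 1, 7, 3, 6, 4, 7, 1, 8, 5, 8, 1]
Step 2: Midrank |d_i| (ties get averaged ranks).
ranks: |4|->5.5, |1|->2, |7|->9.5, |3|->4, |6|->8, |4|->5.5, |7|->9.5, |1|->2, |8|->11.5, |5|->7, |8|->11.5, |1|->2
Step 3: Attach original signs; sum ranks with positive sign and with negative sign.
W+ = 5.5 + 9.5 + 8 + 2 + 11.5 + 7 + 11.5 = 55
W- = 2 + 4 + 5.5 + 9.5 + 2 = 23
(Check: W+ + W- = 78 should equal n(n+1)/2 = 78.)
Step 4: Test statistic W = min(W+, W-) = 23.
Step 5: Ties in |d|, so use the tie-corrected normal approximation.
        E[W] = n(n+1)/4 = 12*13/4 = 39.
        Tie groups: |d|=1 (t=3), |d|=4 (t=2), |d|=7 (t=2), |d|=8 (t=2); sum(t^3 - t) = 42.
        Var[W] = n(n+1)(2n+1)/24 - sum(t^3-t)/48 = 3900/24 - 42/48 = 161.625.
        z = (W - E[W]) / sqrt(Var[W]) = (23 - 39) / 12.7132 = -1.2585.
        Two-sided p = 2*Phi(z) = 0.208198.
Step 6: alpha = 0.05. fail to reject H0.

W+ = 55, W- = 23, W = min = 23, p = 0.208198, fail to reject H0.


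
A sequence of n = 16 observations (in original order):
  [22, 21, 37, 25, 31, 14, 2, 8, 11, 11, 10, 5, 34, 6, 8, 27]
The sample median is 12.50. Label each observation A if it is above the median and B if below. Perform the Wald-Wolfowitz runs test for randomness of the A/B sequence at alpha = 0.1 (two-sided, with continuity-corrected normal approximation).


Step 1: Compute median = 12.50; label A = above, B = below.
Labels in order: AAAAAABBBBBBABBA  (n_A = 8, n_B = 8)
Step 2: Count runs R = 5.
Step 3: Under H0 (random ordering), E[R] = 2*n_A*n_B/(n_A+n_B) + 1 = 2*8*8/16 + 1 = 9.0000.
        Var[R] = 2*n_A*n_B*(2*n_A*n_B - n_A - n_B) / ((n_A+n_B)^2 * (n_A+n_B-1)) = 14336/3840 = 3.7333.
        SD[R] = 1.9322.
Step 4: Continuity-corrected z = (R + 0.5 - E[R]) / SD[R] = (5 + 0.5 - 9.0000) / 1.9322 = -1.8114.
Step 5: Two-sided p-value via normal approximation = 2*(1 - Phi(|z|)) = 0.070076.
Step 6: alpha = 0.1. reject H0.

R = 5, z = -1.8114, p = 0.070076, reject H0.


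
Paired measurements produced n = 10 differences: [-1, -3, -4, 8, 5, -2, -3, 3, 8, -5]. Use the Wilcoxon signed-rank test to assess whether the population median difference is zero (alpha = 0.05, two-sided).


Step 1: Drop any zero differences (none here) and take |d_i|.
|d| = [1, 3, 4, 8, 5, 2, 3, 3, 8, 5]
Step 2: Midrank |d_i| (ties get averaged ranks).
ranks: |1|->1, |3|->4, |4|->6, |8|->9.5, |5|->7.5, |2|->2, |3|->4, |3|->4, |8|->9.5, |5|->7.5
Step 3: Attach original signs; sum ranks with positive sign and with negative sign.
W+ = 9.5 + 7.5 + 4 + 9.5 = 30.5
W- = 1 + 4 + 6 + 2 + 4 + 7.5 = 24.5
(Check: W+ + W- = 55 should equal n(n+1)/2 = 55.)
Step 4: Test statistic W = min(W+, W-) = 24.5.
Step 5: Ties in |d|, so use the tie-corrected normal approximation.
        E[W] = n(n+1)/4 = 10*11/4 = 27.5.
        Tie groups: |d|=3 (t=3), |d|=5 (t=2), |d|=8 (t=2); sum(t^3 - t) = 36.
        Var[W] = n(n+1)(2n+1)/24 - sum(t^3-t)/48 = 2310/24 - 36/48 = 95.5.
        z = (W - E[W]) / sqrt(Var[W]) = (24.5 - 27.5) / 9.7724 = -0.3070.
        Two-sided p = 2*Phi(z) = 0.758853.
Step 6: alpha = 0.05. fail to reject H0.

W+ = 30.5, W- = 24.5, W = min = 24.5, p = 0.758853, fail to reject H0.


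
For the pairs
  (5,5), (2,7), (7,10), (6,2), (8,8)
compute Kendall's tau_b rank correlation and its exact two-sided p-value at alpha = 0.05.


Step 1: Enumerate the 10 unordered pairs (i,j) with i<j and classify each by sign(x_j-x_i) * sign(y_j-y_i).
  (1,2):dx=-3,dy=+2->D; (1,3):dx=+2,dy=+5->C; (1,4):dx=+1,dy=-3->D; (1,5):dx=+3,dy=+3->C
  (2,3):dx=+5,dy=+3->C; (2,4):dx=+4,dy=-5->D; (2,5):dx=+6,dy=+1->C; (3,4):dx=-1,dy=-8->C
  (3,5):dx=+1,dy=-2->D; (4,5):dx=+2,dy=+6->C
Step 2: C = 6, D = 4, total pairs = 10.
Step 3: tau = (C - D)/(n(n-1)/2) = (6 - 4)/10 = 0.200000.
Step 4: Exact two-sided p-value (enumerate n! = 120 permutations of y under H0): p = 0.816667.
Step 5: alpha = 0.05. fail to reject H0.

tau_b = 0.2000 (C=6, D=4), p = 0.816667, fail to reject H0.


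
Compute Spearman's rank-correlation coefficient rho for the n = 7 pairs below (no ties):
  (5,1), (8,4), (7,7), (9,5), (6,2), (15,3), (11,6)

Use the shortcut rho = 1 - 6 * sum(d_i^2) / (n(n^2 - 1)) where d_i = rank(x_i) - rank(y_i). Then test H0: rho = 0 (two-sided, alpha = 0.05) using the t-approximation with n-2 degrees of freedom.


Step 1: Rank x and y separately (midranks; no ties here).
rank(x): 5->1, 8->4, 7->3, 9->5, 6->2, 15->7, 11->6
rank(y): 1->1, 4->4, 7->7, 5->5, 2->2, 3->3, 6->6
Step 2: d_i = R_x(i) - R_y(i); compute d_i^2.
  (1-1)^2=0, (4-4)^2=0, (3-7)^2=16, (5-5)^2=0, (2-2)^2=0, (7-3)^2=16, (6-6)^2=0
sum(d^2) = 32.
Step 3: rho = 1 - 6*32 / (7*(7^2 - 1)) = 1 - 192/336 = 0.428571.
Step 4: Under H0, t = rho * sqrt((n-2)/(1-rho^2)) = 1.0607 ~ t(5).
Step 5: Two-sided p-value from the t-distribution with 5 df = 0.337368.
Step 6: alpha = 0.05. fail to reject H0.

rho = 0.4286, p = 0.337368, fail to reject H0 at alpha = 0.05.


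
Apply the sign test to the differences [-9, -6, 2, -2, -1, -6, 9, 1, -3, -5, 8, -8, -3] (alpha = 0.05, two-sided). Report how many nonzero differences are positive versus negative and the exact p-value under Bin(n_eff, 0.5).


Step 1: Discard zero differences. Original n = 13; n_eff = number of nonzero differences = 13.
Nonzero differences (with sign): -9, -6, +2, -2, -1, -6, +9, +1, -3, -5, +8, -8, -3
Step 2: Count signs: positive = 4, negative = 9.
Step 3: Under H0: P(positive) = 0.5, so the number of positives S ~ Bin(13, 0.5).
Step 4: Two-sided exact p-value = sum of Bin(13,0.5) probabilities at or below the observed probability = 0.266846.
Step 5: alpha = 0.05. fail to reject H0.

n_eff = 13, pos = 4, neg = 9, p = 0.266846, fail to reject H0.


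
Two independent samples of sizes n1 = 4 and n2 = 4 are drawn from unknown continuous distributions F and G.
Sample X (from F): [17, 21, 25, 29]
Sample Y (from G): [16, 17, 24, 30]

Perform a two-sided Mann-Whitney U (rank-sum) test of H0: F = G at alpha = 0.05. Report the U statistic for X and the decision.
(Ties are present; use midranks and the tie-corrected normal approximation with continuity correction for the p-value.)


Step 1: Combine and sort all 8 observations; assign midranks.
sorted (value, group): (16,Y), (17,X), (17,Y), (21,X), (24,Y), (25,X), (29,X), (30,Y)
ranks: 16->1, 17->2.5, 17->2.5, 21->4, 24->5, 25->6, 29->7, 30->8
Step 2: Rank sum for X: R1 = 2.5 + 4 + 6 + 7 = 19.5.
Step 3: U_X = R1 - n1(n1+1)/2 = 19.5 - 4*5/2 = 19.5 - 10 = 9.5.
       U_Y = n1*n2 - U_X = 16 - 9.5 = 6.5.
Step 4: Ties are present, so use the tie-corrected normal approximation (with continuity correction) for the p-value.
Step 5: p-value = 0.771503; compare to alpha = 0.05. fail to reject H0.

U_X = 9.5, p = 0.771503, fail to reject H0 at alpha = 0.05.


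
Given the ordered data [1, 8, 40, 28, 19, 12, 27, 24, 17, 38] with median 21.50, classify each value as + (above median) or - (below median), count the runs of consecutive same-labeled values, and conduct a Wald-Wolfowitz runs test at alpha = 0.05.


Step 1: Compute median = 21.50; label A = above, B = below.
Labels in order: BBAABBAABA  (n_A = 5, n_B = 5)
Step 2: Count runs R = 6.
Step 3: Under H0 (random ordering), E[R] = 2*n_A*n_B/(n_A+n_B) + 1 = 2*5*5/10 + 1 = 6.0000.
        Var[R] = 2*n_A*n_B*(2*n_A*n_B - n_A - n_B) / ((n_A+n_B)^2 * (n_A+n_B-1)) = 2000/900 = 2.2222.
        SD[R] = 1.4907.
Step 4: R = E[R], so z = 0 with no continuity correction.
Step 5: Two-sided p-value via normal approximation = 2*(1 - Phi(|z|)) = 1.000000.
Step 6: alpha = 0.05. fail to reject H0.

R = 6, z = 0.0000, p = 1.000000, fail to reject H0.


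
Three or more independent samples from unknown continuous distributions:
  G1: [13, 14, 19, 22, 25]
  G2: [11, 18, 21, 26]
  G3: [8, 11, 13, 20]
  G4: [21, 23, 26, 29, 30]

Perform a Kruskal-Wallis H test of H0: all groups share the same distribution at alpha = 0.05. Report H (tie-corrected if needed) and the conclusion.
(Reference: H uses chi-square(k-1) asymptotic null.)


Step 1: Combine all N = 18 observations and assign midranks.
sorted (value, group, rank): (8,G3,1), (11,G2,2.5), (11,G3,2.5), (13,G1,4.5), (13,G3,4.5), (14,G1,6), (18,G2,7), (19,G1,8), (20,G3,9), (21,G2,10.5), (21,G4,10.5), (22,G1,12), (23,G4,13), (25,G1,14), (26,G2,15.5), (26,G4,15.5), (29,G4,17), (30,G4,18)
Step 2: Sum ranks within each group.
R_1 = 44.5 (n_1 = 5)
R_2 = 35.5 (n_2 = 4)
R_3 = 17 (n_3 = 4)
R_4 = 74 (n_4 = 5)
Step 3: H = 12/(N(N+1)) * sum(R_i^2/n_i) - 3(N+1)
     = 12/(18*19) * (44.5^2/5 + 35.5^2/4 + 17^2/4 + 74^2/5) - 3*19
     = 0.035088 * 1878.56 - 57
     = 8.914474.
Step 4: Ties present; correction factor C = 1 - 24/(18^3 - 18) = 0.995872. Corrected H = 8.914474 / 0.995872 = 8.951425.
Step 5: Under H0, H ~ chi^2(3); p-value = 0.029944.
Step 6: alpha = 0.05. reject H0.

H = 8.9514, df = 3, p = 0.029944, reject H0.


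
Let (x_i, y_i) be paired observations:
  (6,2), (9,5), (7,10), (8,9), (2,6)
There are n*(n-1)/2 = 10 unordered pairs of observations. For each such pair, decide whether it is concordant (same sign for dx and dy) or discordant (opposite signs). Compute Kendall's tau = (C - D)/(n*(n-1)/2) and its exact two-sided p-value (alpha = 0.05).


Step 1: Enumerate the 10 unordered pairs (i,j) with i<j and classify each by sign(x_j-x_i) * sign(y_j-y_i).
  (1,2):dx=+3,dy=+3->C; (1,3):dx=+1,dy=+8->C; (1,4):dx=+2,dy=+7->C; (1,5):dx=-4,dy=+4->D
  (2,3):dx=-2,dy=+5->D; (2,4):dx=-1,dy=+4->D; (2,5):dx=-7,dy=+1->D; (3,4):dx=+1,dy=-1->D
  (3,5):dx=-5,dy=-4->C; (4,5):dx=-6,dy=-3->C
Step 2: C = 5, D = 5, total pairs = 10.
Step 3: tau = (C - D)/(n(n-1)/2) = (5 - 5)/10 = 0.000000.
Step 4: Exact two-sided p-value (enumerate n! = 120 permutations of y under H0): p = 1.000000.
Step 5: alpha = 0.05. fail to reject H0.

tau_b = 0.0000 (C=5, D=5), p = 1.000000, fail to reject H0.


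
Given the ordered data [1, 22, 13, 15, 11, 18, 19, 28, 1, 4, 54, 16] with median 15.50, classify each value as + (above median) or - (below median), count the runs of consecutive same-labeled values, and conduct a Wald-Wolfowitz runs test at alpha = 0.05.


Step 1: Compute median = 15.50; label A = above, B = below.
Labels in order: BABBBAAABBAA  (n_A = 6, n_B = 6)
Step 2: Count runs R = 6.
Step 3: Under H0 (random ordering), E[R] = 2*n_A*n_B/(n_A+n_B) + 1 = 2*6*6/12 + 1 = 7.0000.
        Var[R] = 2*n_A*n_B*(2*n_A*n_B - n_A - n_B) / ((n_A+n_B)^2 * (n_A+n_B-1)) = 4320/1584 = 2.7273.
        SD[R] = 1.6514.
Step 4: Continuity-corrected z = (R + 0.5 - E[R]) / SD[R] = (6 + 0.5 - 7.0000) / 1.6514 = -0.3028.
Step 5: Two-sided p-value via normal approximation = 2*(1 - Phi(|z|)) = 0.762069.
Step 6: alpha = 0.05. fail to reject H0.

R = 6, z = -0.3028, p = 0.762069, fail to reject H0.


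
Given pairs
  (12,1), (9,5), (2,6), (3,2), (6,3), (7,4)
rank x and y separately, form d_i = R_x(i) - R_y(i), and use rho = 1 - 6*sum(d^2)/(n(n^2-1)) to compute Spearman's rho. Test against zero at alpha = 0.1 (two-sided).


Step 1: Rank x and y separately (midranks; no ties here).
rank(x): 12->6, 9->5, 2->1, 3->2, 6->3, 7->4
rank(y): 1->1, 5->5, 6->6, 2->2, 3->3, 4->4
Step 2: d_i = R_x(i) - R_y(i); compute d_i^2.
  (6-1)^2=25, (5-5)^2=0, (1-6)^2=25, (2-2)^2=0, (3-3)^2=0, (4-4)^2=0
sum(d^2) = 50.
Step 3: rho = 1 - 6*50 / (6*(6^2 - 1)) = 1 - 300/210 = -0.428571.
Step 4: Under H0, t = rho * sqrt((n-2)/(1-rho^2)) = -0.9487 ~ t(4).
Step 5: Two-sided p-value from the t-distribution with 4 df = 0.396501.
Step 6: alpha = 0.1. fail to reject H0.

rho = -0.4286, p = 0.396501, fail to reject H0 at alpha = 0.1.


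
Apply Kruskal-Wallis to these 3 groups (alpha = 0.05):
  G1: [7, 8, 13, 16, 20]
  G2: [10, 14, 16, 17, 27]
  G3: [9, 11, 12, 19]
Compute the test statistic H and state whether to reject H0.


Step 1: Combine all N = 14 observations and assign midranks.
sorted (value, group, rank): (7,G1,1), (8,G1,2), (9,G3,3), (10,G2,4), (11,G3,5), (12,G3,6), (13,G1,7), (14,G2,8), (16,G1,9.5), (16,G2,9.5), (17,G2,11), (19,G3,12), (20,G1,13), (27,G2,14)
Step 2: Sum ranks within each group.
R_1 = 32.5 (n_1 = 5)
R_2 = 46.5 (n_2 = 5)
R_3 = 26 (n_3 = 4)
Step 3: H = 12/(N(N+1)) * sum(R_i^2/n_i) - 3(N+1)
     = 12/(14*15) * (32.5^2/5 + 46.5^2/5 + 26^2/4) - 3*15
     = 0.057143 * 812.7 - 45
     = 1.440000.
Step 4: Ties present; correction factor C = 1 - 6/(14^3 - 14) = 0.997802. Corrected H = 1.440000 / 0.997802 = 1.443172.
Step 5: Under H0, H ~ chi^2(2); p-value = 0.485981.
Step 6: alpha = 0.05. fail to reject H0.

H = 1.4432, df = 2, p = 0.485981, fail to reject H0.


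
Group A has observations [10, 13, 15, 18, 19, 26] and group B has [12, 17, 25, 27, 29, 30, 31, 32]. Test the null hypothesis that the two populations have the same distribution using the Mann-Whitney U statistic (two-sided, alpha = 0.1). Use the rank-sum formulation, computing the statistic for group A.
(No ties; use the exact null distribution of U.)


Step 1: Combine and sort all 14 observations; assign midranks.
sorted (value, group): (10,X), (12,Y), (13,X), (15,X), (17,Y), (18,X), (19,X), (25,Y), (26,X), (27,Y), (29,Y), (30,Y), (31,Y), (32,Y)
ranks: 10->1, 12->2, 13->3, 15->4, 17->5, 18->6, 19->7, 25->8, 26->9, 27->10, 29->11, 30->12, 31->13, 32->14
Step 2: Rank sum for X: R1 = 1 + 3 + 4 + 6 + 7 + 9 = 30.
Step 3: U_X = R1 - n1(n1+1)/2 = 30 - 6*7/2 = 30 - 21 = 9.
       U_Y = n1*n2 - U_X = 48 - 9 = 39.
Step 4: No ties, so the exact null distribution of U (based on enumerating the C(14,6) = 3003 equally likely rank assignments) gives the two-sided p-value.
Step 5: p-value = 0.059274; compare to alpha = 0.1. reject H0.

U_X = 9, p = 0.059274, reject H0 at alpha = 0.1.


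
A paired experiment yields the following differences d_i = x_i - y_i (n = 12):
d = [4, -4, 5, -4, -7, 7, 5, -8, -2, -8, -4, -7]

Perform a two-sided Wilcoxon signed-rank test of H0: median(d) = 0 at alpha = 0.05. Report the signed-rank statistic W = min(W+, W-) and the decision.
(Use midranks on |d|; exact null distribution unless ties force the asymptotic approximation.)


Step 1: Drop any zero differences (none here) and take |d_i|.
|d| = [4, 4, 5, 4, 7, 7, 5, 8, 2, 8, 4, 7]
Step 2: Midrank |d_i| (ties get averaged ranks).
ranks: |4|->3.5, |4|->3.5, |5|->6.5, |4|->3.5, |7|->9, |7|->9, |5|->6.5, |8|->11.5, |2|->1, |8|->11.5, |4|->3.5, |7|->9
Step 3: Attach original signs; sum ranks with positive sign and with negative sign.
W+ = 3.5 + 6.5 + 9 + 6.5 = 25.5
W- = 3.5 + 3.5 + 9 + 11.5 + 1 + 11.5 + 3.5 + 9 = 52.5
(Check: W+ + W- = 78 should equal n(n+1)/2 = 78.)
Step 4: Test statistic W = min(W+, W-) = 25.5.
Step 5: Ties in |d|, so use the tie-corrected normal approximation.
        E[W] = n(n+1)/4 = 12*13/4 = 39.
        Tie groups: |d|=4 (t=4), |d|=5 (t=2), |d|=7 (t=3), |d|=8 (t=2); sum(t^3 - t) = 96.
        Var[W] = n(n+1)(2n+1)/24 - sum(t^3-t)/48 = 3900/24 - 96/48 = 160.5.
        z = (W - E[W]) / sqrt(Var[W]) = (25.5 - 39) / 12.6689 = -1.0656.
        Two-sided p = 2*Phi(z) = 0.286602.
Step 6: alpha = 0.05. fail to reject H0.

W+ = 25.5, W- = 52.5, W = min = 25.5, p = 0.286602, fail to reject H0.


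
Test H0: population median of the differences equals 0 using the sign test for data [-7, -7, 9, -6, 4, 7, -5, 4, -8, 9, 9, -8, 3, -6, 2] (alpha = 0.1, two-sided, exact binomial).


Step 1: Discard zero differences. Original n = 15; n_eff = number of nonzero differences = 15.
Nonzero differences (with sign): -7, -7, +9, -6, +4, +7, -5, +4, -8, +9, +9, -8, +3, -6, +2
Step 2: Count signs: positive = 8, negative = 7.
Step 3: Under H0: P(positive) = 0.5, so the number of positives S ~ Bin(15, 0.5).
Step 4: Two-sided exact p-value = sum of Bin(15,0.5) probabilities at or below the observed probability = 1.000000.
Step 5: alpha = 0.1. fail to reject H0.

n_eff = 15, pos = 8, neg = 7, p = 1.000000, fail to reject H0.


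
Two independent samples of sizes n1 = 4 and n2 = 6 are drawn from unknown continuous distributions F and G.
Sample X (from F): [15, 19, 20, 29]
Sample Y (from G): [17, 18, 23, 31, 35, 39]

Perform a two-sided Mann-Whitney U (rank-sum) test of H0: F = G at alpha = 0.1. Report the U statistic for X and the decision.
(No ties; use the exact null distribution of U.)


Step 1: Combine and sort all 10 observations; assign midranks.
sorted (value, group): (15,X), (17,Y), (18,Y), (19,X), (20,X), (23,Y), (29,X), (31,Y), (35,Y), (39,Y)
ranks: 15->1, 17->2, 18->3, 19->4, 20->5, 23->6, 29->7, 31->8, 35->9, 39->10
Step 2: Rank sum for X: R1 = 1 + 4 + 5 + 7 = 17.
Step 3: U_X = R1 - n1(n1+1)/2 = 17 - 4*5/2 = 17 - 10 = 7.
       U_Y = n1*n2 - U_X = 24 - 7 = 17.
Step 4: No ties, so the exact null distribution of U (based on enumerating the C(10,4) = 210 equally likely rank assignments) gives the two-sided p-value.
Step 5: p-value = 0.352381; compare to alpha = 0.1. fail to reject H0.

U_X = 7, p = 0.352381, fail to reject H0 at alpha = 0.1.


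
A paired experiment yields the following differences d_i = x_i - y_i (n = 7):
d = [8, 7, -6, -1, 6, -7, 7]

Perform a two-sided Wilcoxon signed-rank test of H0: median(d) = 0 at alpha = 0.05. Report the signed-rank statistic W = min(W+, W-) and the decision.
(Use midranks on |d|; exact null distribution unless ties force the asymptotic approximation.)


Step 1: Drop any zero differences (none here) and take |d_i|.
|d| = [8, 7, 6, 1, 6, 7, 7]
Step 2: Midrank |d_i| (ties get averaged ranks).
ranks: |8|->7, |7|->5, |6|->2.5, |1|->1, |6|->2.5, |7|->5, |7|->5
Step 3: Attach original signs; sum ranks with positive sign and with negative sign.
W+ = 7 + 5 + 2.5 + 5 = 19.5
W- = 2.5 + 1 + 5 = 8.5
(Check: W+ + W- = 28 should equal n(n+1)/2 = 28.)
Step 4: Test statistic W = min(W+, W-) = 8.5.
Step 5: Ties in |d|, so use the tie-corrected normal approximation.
        E[W] = n(n+1)/4 = 7*8/4 = 14.
        Tie groups: |d|=6 (t=2), |d|=7 (t=3); sum(t^3 - t) = 30.
        Var[W] = n(n+1)(2n+1)/24 - sum(t^3-t)/48 = 840/24 - 30/48 = 34.375.
        z = (W - E[W]) / sqrt(Var[W]) = (8.5 - 14) / 5.8630 = -0.9381.
        Two-sided p = 2*Phi(z) = 0.348202.
Step 6: alpha = 0.05. fail to reject H0.

W+ = 19.5, W- = 8.5, W = min = 8.5, p = 0.348202, fail to reject H0.


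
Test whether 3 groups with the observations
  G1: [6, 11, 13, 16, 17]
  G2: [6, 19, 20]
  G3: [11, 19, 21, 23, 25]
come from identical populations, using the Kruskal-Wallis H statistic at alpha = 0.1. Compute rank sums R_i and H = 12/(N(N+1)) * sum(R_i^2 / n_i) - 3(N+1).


Step 1: Combine all N = 13 observations and assign midranks.
sorted (value, group, rank): (6,G1,1.5), (6,G2,1.5), (11,G1,3.5), (11,G3,3.5), (13,G1,5), (16,G1,6), (17,G1,7), (19,G2,8.5), (19,G3,8.5), (20,G2,10), (21,G3,11), (23,G3,12), (25,G3,13)
Step 2: Sum ranks within each group.
R_1 = 23 (n_1 = 5)
R_2 = 20 (n_2 = 3)
R_3 = 48 (n_3 = 5)
Step 3: H = 12/(N(N+1)) * sum(R_i^2/n_i) - 3(N+1)
     = 12/(13*14) * (23^2/5 + 20^2/3 + 48^2/5) - 3*14
     = 0.065934 * 699.933 - 42
     = 4.149451.
Step 4: Ties present; correction factor C = 1 - 18/(13^3 - 13) = 0.991758. Corrected H = 4.149451 / 0.991758 = 4.183934.
Step 5: Under H0, H ~ chi^2(2); p-value = 0.123444.
Step 6: alpha = 0.1. fail to reject H0.

H = 4.1839, df = 2, p = 0.123444, fail to reject H0.


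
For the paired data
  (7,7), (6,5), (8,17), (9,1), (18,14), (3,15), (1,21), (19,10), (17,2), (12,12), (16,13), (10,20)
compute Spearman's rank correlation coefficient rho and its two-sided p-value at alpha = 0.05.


Step 1: Rank x and y separately (midranks; no ties here).
rank(x): 7->4, 6->3, 8->5, 9->6, 18->11, 3->2, 1->1, 19->12, 17->10, 12->8, 16->9, 10->7
rank(y): 7->4, 5->3, 17->10, 1->1, 14->8, 15->9, 21->12, 10->5, 2->2, 12->6, 13->7, 20->11
Step 2: d_i = R_x(i) - R_y(i); compute d_i^2.
  (4-4)^2=0, (3-3)^2=0, (5-10)^2=25, (6-1)^2=25, (11-8)^2=9, (2-9)^2=49, (1-12)^2=121, (12-5)^2=49, (10-2)^2=64, (8-6)^2=4, (9-7)^2=4, (7-11)^2=16
sum(d^2) = 366.
Step 3: rho = 1 - 6*366 / (12*(12^2 - 1)) = 1 - 2196/1716 = -0.279720.
Step 4: Under H0, t = rho * sqrt((n-2)/(1-rho^2)) = -0.9213 ~ t(10).
Step 5: Two-sided p-value from the t-distribution with 10 df = 0.378569.
Step 6: alpha = 0.05. fail to reject H0.

rho = -0.2797, p = 0.378569, fail to reject H0 at alpha = 0.05.


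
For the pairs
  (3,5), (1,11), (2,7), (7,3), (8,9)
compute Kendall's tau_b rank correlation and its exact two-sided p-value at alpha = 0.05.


Step 1: Enumerate the 10 unordered pairs (i,j) with i<j and classify each by sign(x_j-x_i) * sign(y_j-y_i).
  (1,2):dx=-2,dy=+6->D; (1,3):dx=-1,dy=+2->D; (1,4):dx=+4,dy=-2->D; (1,5):dx=+5,dy=+4->C
  (2,3):dx=+1,dy=-4->D; (2,4):dx=+6,dy=-8->D; (2,5):dx=+7,dy=-2->D; (3,4):dx=+5,dy=-4->D
  (3,5):dx=+6,dy=+2->C; (4,5):dx=+1,dy=+6->C
Step 2: C = 3, D = 7, total pairs = 10.
Step 3: tau = (C - D)/(n(n-1)/2) = (3 - 7)/10 = -0.400000.
Step 4: Exact two-sided p-value (enumerate n! = 120 permutations of y under H0): p = 0.483333.
Step 5: alpha = 0.05. fail to reject H0.

tau_b = -0.4000 (C=3, D=7), p = 0.483333, fail to reject H0.


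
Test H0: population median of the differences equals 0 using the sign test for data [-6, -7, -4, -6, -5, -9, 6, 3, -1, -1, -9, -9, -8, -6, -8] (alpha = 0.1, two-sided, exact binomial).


Step 1: Discard zero differences. Original n = 15; n_eff = number of nonzero differences = 15.
Nonzero differences (with sign): -6, -7, -4, -6, -5, -9, +6, +3, -1, -1, -9, -9, -8, -6, -8
Step 2: Count signs: positive = 2, negative = 13.
Step 3: Under H0: P(positive) = 0.5, so the number of positives S ~ Bin(15, 0.5).
Step 4: Two-sided exact p-value = sum of Bin(15,0.5) probabilities at or below the observed probability = 0.007385.
Step 5: alpha = 0.1. reject H0.

n_eff = 15, pos = 2, neg = 13, p = 0.007385, reject H0.


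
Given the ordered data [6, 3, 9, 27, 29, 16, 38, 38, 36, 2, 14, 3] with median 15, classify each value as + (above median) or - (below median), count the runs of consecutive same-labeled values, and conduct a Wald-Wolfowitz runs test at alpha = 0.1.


Step 1: Compute median = 15; label A = above, B = below.
Labels in order: BBBAAAAAABBB  (n_A = 6, n_B = 6)
Step 2: Count runs R = 3.
Step 3: Under H0 (random ordering), E[R] = 2*n_A*n_B/(n_A+n_B) + 1 = 2*6*6/12 + 1 = 7.0000.
        Var[R] = 2*n_A*n_B*(2*n_A*n_B - n_A - n_B) / ((n_A+n_B)^2 * (n_A+n_B-1)) = 4320/1584 = 2.7273.
        SD[R] = 1.6514.
Step 4: Continuity-corrected z = (R + 0.5 - E[R]) / SD[R] = (3 + 0.5 - 7.0000) / 1.6514 = -2.1194.
Step 5: Two-sided p-value via normal approximation = 2*(1 - Phi(|z|)) = 0.034060.
Step 6: alpha = 0.1. reject H0.

R = 3, z = -2.1194, p = 0.034060, reject H0.


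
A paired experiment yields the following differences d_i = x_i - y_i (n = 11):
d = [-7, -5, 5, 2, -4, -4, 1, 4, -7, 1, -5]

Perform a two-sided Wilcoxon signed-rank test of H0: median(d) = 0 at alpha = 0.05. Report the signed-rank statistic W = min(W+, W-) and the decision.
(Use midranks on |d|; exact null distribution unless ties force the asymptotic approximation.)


Step 1: Drop any zero differences (none here) and take |d_i|.
|d| = [7, 5, 5, 2, 4, 4, 1, 4, 7, 1, 5]
Step 2: Midrank |d_i| (ties get averaged ranks).
ranks: |7|->10.5, |5|->8, |5|->8, |2|->3, |4|->5, |4|->5, |1|->1.5, |4|->5, |7|->10.5, |1|->1.5, |5|->8
Step 3: Attach original signs; sum ranks with positive sign and with negative sign.
W+ = 8 + 3 + 1.5 + 5 + 1.5 = 19
W- = 10.5 + 8 + 5 + 5 + 10.5 + 8 = 47
(Check: W+ + W- = 66 should equal n(n+1)/2 = 66.)
Step 4: Test statistic W = min(W+, W-) = 19.
Step 5: Ties in |d|, so use the tie-corrected normal approximation.
        E[W] = n(n+1)/4 = 11*12/4 = 33.
        Tie groups: |d|=1 (t=2), |d|=4 (t=3), |d|=5 (t=3), |d|=7 (t=2); sum(t^3 - t) = 60.
        Var[W] = n(n+1)(2n+1)/24 - sum(t^3-t)/48 = 3036/24 - 60/48 = 125.25.
        z = (W - E[W]) / sqrt(Var[W]) = (19 - 33) / 11.1915 = -1.2509.
        Two-sided p = 2*Phi(z) = 0.210954.
Step 6: alpha = 0.05. fail to reject H0.

W+ = 19, W- = 47, W = min = 19, p = 0.210954, fail to reject H0.


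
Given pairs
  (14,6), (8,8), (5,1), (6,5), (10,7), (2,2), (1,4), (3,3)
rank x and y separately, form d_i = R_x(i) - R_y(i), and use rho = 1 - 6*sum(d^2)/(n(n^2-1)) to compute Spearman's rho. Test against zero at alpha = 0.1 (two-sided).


Step 1: Rank x and y separately (midranks; no ties here).
rank(x): 14->8, 8->6, 5->4, 6->5, 10->7, 2->2, 1->1, 3->3
rank(y): 6->6, 8->8, 1->1, 5->5, 7->7, 2->2, 4->4, 3->3
Step 2: d_i = R_x(i) - R_y(i); compute d_i^2.
  (8-6)^2=4, (6-8)^2=4, (4-1)^2=9, (5-5)^2=0, (7-7)^2=0, (2-2)^2=0, (1-4)^2=9, (3-3)^2=0
sum(d^2) = 26.
Step 3: rho = 1 - 6*26 / (8*(8^2 - 1)) = 1 - 156/504 = 0.690476.
Step 4: Under H0, t = rho * sqrt((n-2)/(1-rho^2)) = 2.3382 ~ t(6).
Step 5: Two-sided p-value from the t-distribution with 6 df = 0.057990.
Step 6: alpha = 0.1. reject H0.

rho = 0.6905, p = 0.057990, reject H0 at alpha = 0.1.


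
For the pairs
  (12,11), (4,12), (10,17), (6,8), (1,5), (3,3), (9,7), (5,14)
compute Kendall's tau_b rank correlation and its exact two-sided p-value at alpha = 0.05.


Step 1: Enumerate the 28 unordered pairs (i,j) with i<j and classify each by sign(x_j-x_i) * sign(y_j-y_i).
  (1,2):dx=-8,dy=+1->D; (1,3):dx=-2,dy=+6->D; (1,4):dx=-6,dy=-3->C; (1,5):dx=-11,dy=-6->C
  (1,6):dx=-9,dy=-8->C; (1,7):dx=-3,dy=-4->C; (1,8):dx=-7,dy=+3->D; (2,3):dx=+6,dy=+5->C
  (2,4):dx=+2,dy=-4->D; (2,5):dx=-3,dy=-7->C; (2,6):dx=-1,dy=-9->C; (2,7):dx=+5,dy=-5->D
  (2,8):dx=+1,dy=+2->C; (3,4):dx=-4,dy=-9->C; (3,5):dx=-9,dy=-12->C; (3,6):dx=-7,dy=-14->C
  (3,7):dx=-1,dy=-10->C; (3,8):dx=-5,dy=-3->C; (4,5):dx=-5,dy=-3->C; (4,6):dx=-3,dy=-5->C
  (4,7):dx=+3,dy=-1->D; (4,8):dx=-1,dy=+6->D; (5,6):dx=+2,dy=-2->D; (5,7):dx=+8,dy=+2->C
  (5,8):dx=+4,dy=+9->C; (6,7):dx=+6,dy=+4->C; (6,8):dx=+2,dy=+11->C; (7,8):dx=-4,dy=+7->D
Step 2: C = 19, D = 9, total pairs = 28.
Step 3: tau = (C - D)/(n(n-1)/2) = (19 - 9)/28 = 0.357143.
Step 4: Exact two-sided p-value (enumerate n! = 40320 permutations of y under H0): p = 0.275099.
Step 5: alpha = 0.05. fail to reject H0.

tau_b = 0.3571 (C=19, D=9), p = 0.275099, fail to reject H0.


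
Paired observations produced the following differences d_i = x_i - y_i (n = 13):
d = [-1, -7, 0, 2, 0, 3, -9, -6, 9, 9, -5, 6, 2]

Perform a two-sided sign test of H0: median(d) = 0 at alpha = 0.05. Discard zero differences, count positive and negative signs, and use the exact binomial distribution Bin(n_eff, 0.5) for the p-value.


Step 1: Discard zero differences. Original n = 13; n_eff = number of nonzero differences = 11.
Nonzero differences (with sign): -1, -7, +2, +3, -9, -6, +9, +9, -5, +6, +2
Step 2: Count signs: positive = 6, negative = 5.
Step 3: Under H0: P(positive) = 0.5, so the number of positives S ~ Bin(11, 0.5).
Step 4: Two-sided exact p-value = sum of Bin(11,0.5) probabilities at or below the observed probability = 1.000000.
Step 5: alpha = 0.05. fail to reject H0.

n_eff = 11, pos = 6, neg = 5, p = 1.000000, fail to reject H0.


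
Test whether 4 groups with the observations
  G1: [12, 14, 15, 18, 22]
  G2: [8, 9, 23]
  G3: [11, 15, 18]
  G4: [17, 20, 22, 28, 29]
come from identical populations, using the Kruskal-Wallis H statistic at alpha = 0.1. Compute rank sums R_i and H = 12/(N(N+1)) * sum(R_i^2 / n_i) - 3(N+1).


Step 1: Combine all N = 16 observations and assign midranks.
sorted (value, group, rank): (8,G2,1), (9,G2,2), (11,G3,3), (12,G1,4), (14,G1,5), (15,G1,6.5), (15,G3,6.5), (17,G4,8), (18,G1,9.5), (18,G3,9.5), (20,G4,11), (22,G1,12.5), (22,G4,12.5), (23,G2,14), (28,G4,15), (29,G4,16)
Step 2: Sum ranks within each group.
R_1 = 37.5 (n_1 = 5)
R_2 = 17 (n_2 = 3)
R_3 = 19 (n_3 = 3)
R_4 = 62.5 (n_4 = 5)
Step 3: H = 12/(N(N+1)) * sum(R_i^2/n_i) - 3(N+1)
     = 12/(16*17) * (37.5^2/5 + 17^2/3 + 19^2/3 + 62.5^2/5) - 3*17
     = 0.044118 * 1279.17 - 51
     = 5.433824.
Step 4: Ties present; correction factor C = 1 - 18/(16^3 - 16) = 0.995588. Corrected H = 5.433824 / 0.995588 = 5.457903.
Step 5: Under H0, H ~ chi^2(3); p-value = 0.141178.
Step 6: alpha = 0.1. fail to reject H0.

H = 5.4579, df = 3, p = 0.141178, fail to reject H0.


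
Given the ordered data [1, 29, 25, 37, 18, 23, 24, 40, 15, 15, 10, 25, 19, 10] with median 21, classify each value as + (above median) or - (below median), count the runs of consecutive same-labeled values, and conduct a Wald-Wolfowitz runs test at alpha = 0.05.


Step 1: Compute median = 21; label A = above, B = below.
Labels in order: BAAABAAABBBABB  (n_A = 7, n_B = 7)
Step 2: Count runs R = 7.
Step 3: Under H0 (random ordering), E[R] = 2*n_A*n_B/(n_A+n_B) + 1 = 2*7*7/14 + 1 = 8.0000.
        Var[R] = 2*n_A*n_B*(2*n_A*n_B - n_A - n_B) / ((n_A+n_B)^2 * (n_A+n_B-1)) = 8232/2548 = 3.2308.
        SD[R] = 1.7974.
Step 4: Continuity-corrected z = (R + 0.5 - E[R]) / SD[R] = (7 + 0.5 - 8.0000) / 1.7974 = -0.2782.
Step 5: Two-sided p-value via normal approximation = 2*(1 - Phi(|z|)) = 0.780879.
Step 6: alpha = 0.05. fail to reject H0.

R = 7, z = -0.2782, p = 0.780879, fail to reject H0.


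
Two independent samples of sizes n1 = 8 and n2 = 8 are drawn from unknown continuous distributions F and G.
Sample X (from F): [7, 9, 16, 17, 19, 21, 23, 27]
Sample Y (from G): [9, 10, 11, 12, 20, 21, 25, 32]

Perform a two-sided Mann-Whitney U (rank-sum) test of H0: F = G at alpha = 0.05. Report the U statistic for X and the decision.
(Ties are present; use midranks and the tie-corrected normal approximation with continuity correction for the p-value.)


Step 1: Combine and sort all 16 observations; assign midranks.
sorted (value, group): (7,X), (9,X), (9,Y), (10,Y), (11,Y), (12,Y), (16,X), (17,X), (19,X), (20,Y), (21,X), (21,Y), (23,X), (25,Y), (27,X), (32,Y)
ranks: 7->1, 9->2.5, 9->2.5, 10->4, 11->5, 12->6, 16->7, 17->8, 19->9, 20->10, 21->11.5, 21->11.5, 23->13, 25->14, 27->15, 32->16
Step 2: Rank sum for X: R1 = 1 + 2.5 + 7 + 8 + 9 + 11.5 + 13 + 15 = 67.
Step 3: U_X = R1 - n1(n1+1)/2 = 67 - 8*9/2 = 67 - 36 = 31.
       U_Y = n1*n2 - U_X = 64 - 31 = 33.
Step 4: Ties are present, so use the tie-corrected normal approximation (with continuity correction) for the p-value.
Step 5: p-value = 0.958060; compare to alpha = 0.05. fail to reject H0.

U_X = 31, p = 0.958060, fail to reject H0 at alpha = 0.05.


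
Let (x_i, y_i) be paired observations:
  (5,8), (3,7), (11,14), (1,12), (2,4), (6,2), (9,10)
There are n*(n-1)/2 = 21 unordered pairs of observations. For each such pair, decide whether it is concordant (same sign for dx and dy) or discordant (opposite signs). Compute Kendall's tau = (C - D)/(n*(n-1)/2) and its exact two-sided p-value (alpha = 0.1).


Step 1: Enumerate the 21 unordered pairs (i,j) with i<j and classify each by sign(x_j-x_i) * sign(y_j-y_i).
  (1,2):dx=-2,dy=-1->C; (1,3):dx=+6,dy=+6->C; (1,4):dx=-4,dy=+4->D; (1,5):dx=-3,dy=-4->C
  (1,6):dx=+1,dy=-6->D; (1,7):dx=+4,dy=+2->C; (2,3):dx=+8,dy=+7->C; (2,4):dx=-2,dy=+5->D
  (2,5):dx=-1,dy=-3->C; (2,6):dx=+3,dy=-5->D; (2,7):dx=+6,dy=+3->C; (3,4):dx=-10,dy=-2->C
  (3,5):dx=-9,dy=-10->C; (3,6):dx=-5,dy=-12->C; (3,7):dx=-2,dy=-4->C; (4,5):dx=+1,dy=-8->D
  (4,6):dx=+5,dy=-10->D; (4,7):dx=+8,dy=-2->D; (5,6):dx=+4,dy=-2->D; (5,7):dx=+7,dy=+6->C
  (6,7):dx=+3,dy=+8->C
Step 2: C = 13, D = 8, total pairs = 21.
Step 3: tau = (C - D)/(n(n-1)/2) = (13 - 8)/21 = 0.238095.
Step 4: Exact two-sided p-value (enumerate n! = 5040 permutations of y under H0): p = 0.561905.
Step 5: alpha = 0.1. fail to reject H0.

tau_b = 0.2381 (C=13, D=8), p = 0.561905, fail to reject H0.


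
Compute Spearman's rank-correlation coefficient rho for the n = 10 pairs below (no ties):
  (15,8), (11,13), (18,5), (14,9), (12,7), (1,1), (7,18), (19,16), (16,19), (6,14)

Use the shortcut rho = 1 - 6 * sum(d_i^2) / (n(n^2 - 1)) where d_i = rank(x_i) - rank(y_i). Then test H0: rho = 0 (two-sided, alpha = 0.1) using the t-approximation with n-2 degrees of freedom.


Step 1: Rank x and y separately (midranks; no ties here).
rank(x): 15->7, 11->4, 18->9, 14->6, 12->5, 1->1, 7->3, 19->10, 16->8, 6->2
rank(y): 8->4, 13->6, 5->2, 9->5, 7->3, 1->1, 18->9, 16->8, 19->10, 14->7
Step 2: d_i = R_x(i) - R_y(i); compute d_i^2.
  (7-4)^2=9, (4-6)^2=4, (9-2)^2=49, (6-5)^2=1, (5-3)^2=4, (1-1)^2=0, (3-9)^2=36, (10-8)^2=4, (8-10)^2=4, (2-7)^2=25
sum(d^2) = 136.
Step 3: rho = 1 - 6*136 / (10*(10^2 - 1)) = 1 - 816/990 = 0.175758.
Step 4: Under H0, t = rho * sqrt((n-2)/(1-rho^2)) = 0.5050 ~ t(8).
Step 5: Two-sided p-value from the t-distribution with 8 df = 0.627188.
Step 6: alpha = 0.1. fail to reject H0.

rho = 0.1758, p = 0.627188, fail to reject H0 at alpha = 0.1.


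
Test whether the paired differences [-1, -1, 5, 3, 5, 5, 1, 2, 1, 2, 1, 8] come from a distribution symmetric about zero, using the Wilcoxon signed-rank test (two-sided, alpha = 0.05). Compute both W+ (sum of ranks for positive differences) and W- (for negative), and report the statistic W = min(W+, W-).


Step 1: Drop any zero differences (none here) and take |d_i|.
|d| = [1, 1, 5, 3, 5, 5, 1, 2, 1, 2, 1, 8]
Step 2: Midrank |d_i| (ties get averaged ranks).
ranks: |1|->3, |1|->3, |5|->10, |3|->8, |5|->10, |5|->10, |1|->3, |2|->6.5, |1|->3, |2|->6.5, |1|->3, |8|->12
Step 3: Attach original signs; sum ranks with positive sign and with negative sign.
W+ = 10 + 8 + 10 + 10 + 3 + 6.5 + 3 + 6.5 + 3 + 12 = 72
W- = 3 + 3 = 6
(Check: W+ + W- = 78 should equal n(n+1)/2 = 78.)
Step 4: Test statistic W = min(W+, W-) = 6.
Step 5: Ties in |d|, so use the tie-corrected normal approximation.
        E[W] = n(n+1)/4 = 12*13/4 = 39.
        Tie groups: |d|=1 (t=5), |d|=2 (t=2), |d|=5 (t=3); sum(t^3 - t) = 150.
        Var[W] = n(n+1)(2n+1)/24 - sum(t^3-t)/48 = 3900/24 - 150/48 = 159.375.
        z = (W - E[W]) / sqrt(Var[W]) = (6 - 39) / 12.6244 = -2.6140.
        Two-sided p = 2*Phi(z) = 0.008949.
Step 6: alpha = 0.05. reject H0.

W+ = 72, W- = 6, W = min = 6, p = 0.008949, reject H0.


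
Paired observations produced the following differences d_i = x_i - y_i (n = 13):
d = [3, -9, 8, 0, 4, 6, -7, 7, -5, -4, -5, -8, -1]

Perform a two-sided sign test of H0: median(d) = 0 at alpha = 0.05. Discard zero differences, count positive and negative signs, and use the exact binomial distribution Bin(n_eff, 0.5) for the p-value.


Step 1: Discard zero differences. Original n = 13; n_eff = number of nonzero differences = 12.
Nonzero differences (with sign): +3, -9, +8, +4, +6, -7, +7, -5, -4, -5, -8, -1
Step 2: Count signs: positive = 5, negative = 7.
Step 3: Under H0: P(positive) = 0.5, so the number of positives S ~ Bin(12, 0.5).
Step 4: Two-sided exact p-value = sum of Bin(12,0.5) probabilities at or below the observed probability = 0.774414.
Step 5: alpha = 0.05. fail to reject H0.

n_eff = 12, pos = 5, neg = 7, p = 0.774414, fail to reject H0.


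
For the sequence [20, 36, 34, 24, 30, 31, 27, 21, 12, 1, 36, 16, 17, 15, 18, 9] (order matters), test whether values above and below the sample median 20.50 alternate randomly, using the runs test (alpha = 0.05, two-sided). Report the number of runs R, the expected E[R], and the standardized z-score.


Step 1: Compute median = 20.50; label A = above, B = below.
Labels in order: BAAAAAAABBABBBBB  (n_A = 8, n_B = 8)
Step 2: Count runs R = 5.
Step 3: Under H0 (random ordering), E[R] = 2*n_A*n_B/(n_A+n_B) + 1 = 2*8*8/16 + 1 = 9.0000.
        Var[R] = 2*n_A*n_B*(2*n_A*n_B - n_A - n_B) / ((n_A+n_B)^2 * (n_A+n_B-1)) = 14336/3840 = 3.7333.
        SD[R] = 1.9322.
Step 4: Continuity-corrected z = (R + 0.5 - E[R]) / SD[R] = (5 + 0.5 - 9.0000) / 1.9322 = -1.8114.
Step 5: Two-sided p-value via normal approximation = 2*(1 - Phi(|z|)) = 0.070076.
Step 6: alpha = 0.05. fail to reject H0.

R = 5, z = -1.8114, p = 0.070076, fail to reject H0.
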